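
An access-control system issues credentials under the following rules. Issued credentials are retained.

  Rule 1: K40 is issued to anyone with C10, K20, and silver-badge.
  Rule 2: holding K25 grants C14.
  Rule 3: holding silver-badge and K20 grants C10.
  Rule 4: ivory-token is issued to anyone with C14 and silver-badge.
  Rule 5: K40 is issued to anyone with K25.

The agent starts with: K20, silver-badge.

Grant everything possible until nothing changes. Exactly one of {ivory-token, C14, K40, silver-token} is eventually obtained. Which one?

K40

Holding silver-badge and K20 grants C10 (Rule 3).
Holding C10, K20, and silver-badge grants K40 (Rule 1).
No rule produces silver-token, and it is not given. C14 would need K25 (Rule 2), but K25 is never granted. ivory-token would need C14 and silver-badge (Rule 4), but C14 is never granted.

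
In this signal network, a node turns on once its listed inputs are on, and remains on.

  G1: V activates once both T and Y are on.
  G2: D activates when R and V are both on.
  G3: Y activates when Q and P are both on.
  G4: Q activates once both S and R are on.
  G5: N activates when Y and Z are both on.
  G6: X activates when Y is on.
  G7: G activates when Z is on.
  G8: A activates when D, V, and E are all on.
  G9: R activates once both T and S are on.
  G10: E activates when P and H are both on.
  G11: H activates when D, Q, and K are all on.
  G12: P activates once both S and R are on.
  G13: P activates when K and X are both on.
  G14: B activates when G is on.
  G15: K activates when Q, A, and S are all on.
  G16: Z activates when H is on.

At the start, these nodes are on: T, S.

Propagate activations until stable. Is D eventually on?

T and S are on, so R activates (G9).
G12: S and R on → P on.
G4: S and R on → Q on.
G3: Q and P on → Y on.
G1: T and Y on → V on.
R and V are on, so D activates (G2).

Yes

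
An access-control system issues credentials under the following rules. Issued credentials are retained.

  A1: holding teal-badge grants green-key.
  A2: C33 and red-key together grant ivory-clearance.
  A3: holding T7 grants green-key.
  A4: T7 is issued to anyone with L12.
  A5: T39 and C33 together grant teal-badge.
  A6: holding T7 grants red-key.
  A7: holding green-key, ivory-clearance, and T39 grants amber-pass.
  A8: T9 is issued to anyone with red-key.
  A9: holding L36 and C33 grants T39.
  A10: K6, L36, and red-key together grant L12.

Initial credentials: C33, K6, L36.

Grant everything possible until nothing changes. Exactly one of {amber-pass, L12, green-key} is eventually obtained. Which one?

green-key

Holding L36 and C33 grants T39 (A9).
Holding T39 and C33 grants teal-badge (A5).
Holding teal-badge grants green-key (A1).
amber-pass would need green-key, ivory-clearance, and T39 (A7), but ivory-clearance is never granted. L12 would need K6, L36, and red-key (A10), but red-key is never granted.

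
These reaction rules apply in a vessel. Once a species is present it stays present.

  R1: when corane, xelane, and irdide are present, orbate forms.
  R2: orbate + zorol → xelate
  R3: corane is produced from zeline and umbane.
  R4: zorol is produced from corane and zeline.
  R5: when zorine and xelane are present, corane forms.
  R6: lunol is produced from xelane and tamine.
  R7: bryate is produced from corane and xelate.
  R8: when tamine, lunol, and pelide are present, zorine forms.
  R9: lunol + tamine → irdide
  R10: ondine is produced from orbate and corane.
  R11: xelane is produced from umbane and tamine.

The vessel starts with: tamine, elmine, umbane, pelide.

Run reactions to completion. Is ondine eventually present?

umbane and tamine present → xelane forms (R11).
xelane and tamine present → lunol forms (R6).
tamine, lunol, and pelide present → zorine forms (R8).
lunol and tamine present → irdide forms (R9).
zorine and xelane present → corane forms (R5).
corane, xelane, and irdide present → orbate forms (R1).
orbate and corane present → ondine forms (R10).

Yes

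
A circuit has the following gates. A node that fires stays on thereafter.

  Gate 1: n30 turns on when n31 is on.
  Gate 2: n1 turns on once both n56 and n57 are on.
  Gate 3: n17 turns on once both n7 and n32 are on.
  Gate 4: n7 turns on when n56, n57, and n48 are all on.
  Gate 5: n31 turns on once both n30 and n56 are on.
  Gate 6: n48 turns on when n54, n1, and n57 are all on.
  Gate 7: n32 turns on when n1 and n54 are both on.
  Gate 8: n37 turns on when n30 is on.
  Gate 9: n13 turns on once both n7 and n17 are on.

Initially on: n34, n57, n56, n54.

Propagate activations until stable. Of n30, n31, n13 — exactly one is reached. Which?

n13

Gate 2: n56 and n57 on → n1 on.
n54, n1, and n57 are on, so n48 turns on (Gate 6).
Gate 7: n1 and n54 on → n32 on.
n56, n57, and n48 are on, so n7 turns on (Gate 4).
n7 and n32 are on, so n17 turns on (Gate 3).
n7 and n17 are on, so n13 turns on (Gate 9).
n30 would need n31 (Gate 1), but n31 never turns on. n31 would need n30 and n56 (Gate 5), but n30 never turns on.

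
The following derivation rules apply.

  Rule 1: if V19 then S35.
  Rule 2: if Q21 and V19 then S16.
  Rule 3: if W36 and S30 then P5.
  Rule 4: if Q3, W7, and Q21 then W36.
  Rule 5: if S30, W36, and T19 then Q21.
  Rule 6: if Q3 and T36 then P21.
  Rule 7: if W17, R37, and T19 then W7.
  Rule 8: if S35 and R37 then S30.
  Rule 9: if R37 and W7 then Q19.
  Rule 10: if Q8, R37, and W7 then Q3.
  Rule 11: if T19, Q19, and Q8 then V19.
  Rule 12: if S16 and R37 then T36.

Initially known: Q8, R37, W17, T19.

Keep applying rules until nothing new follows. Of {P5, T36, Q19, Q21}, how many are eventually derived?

W17, R37, and T19 hold, so W7 follows (Rule 7).
From R37 and W7, Rule 9 gives Q19.
P5 would need W36 and S30 (Rule 3), but W36 is never established.
T36 would need S16 and R37 (Rule 12), but S16 is never established.
Q19: reached.
Q21 would need S30, W36, and T19 (Rule 5), but W36 is never established.
Reached: Q19 — 1 of the 4.

1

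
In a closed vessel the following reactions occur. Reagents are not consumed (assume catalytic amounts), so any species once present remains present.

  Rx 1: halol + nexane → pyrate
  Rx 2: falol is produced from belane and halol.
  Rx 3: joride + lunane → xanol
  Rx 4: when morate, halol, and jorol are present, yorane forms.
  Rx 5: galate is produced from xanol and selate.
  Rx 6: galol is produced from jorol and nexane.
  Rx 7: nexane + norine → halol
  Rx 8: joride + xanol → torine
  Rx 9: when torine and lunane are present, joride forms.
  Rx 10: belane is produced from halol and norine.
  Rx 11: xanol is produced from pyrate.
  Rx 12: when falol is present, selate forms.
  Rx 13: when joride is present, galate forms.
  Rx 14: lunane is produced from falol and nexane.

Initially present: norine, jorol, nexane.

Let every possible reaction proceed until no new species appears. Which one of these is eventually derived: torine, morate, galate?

nexane and norine present → halol forms (Rx 7).
halol and norine present → belane forms (Rx 10).
halol and nexane present → pyrate forms (Rx 1).
belane and halol present → falol forms (Rx 2).
pyrate present → xanol forms (Rx 11).
falol present → selate forms (Rx 12).
xanol and selate present → galate forms (Rx 5).
torine would need joride and xanol (Rx 8), but joride never forms. No rule produces morate, and it is not given.

galate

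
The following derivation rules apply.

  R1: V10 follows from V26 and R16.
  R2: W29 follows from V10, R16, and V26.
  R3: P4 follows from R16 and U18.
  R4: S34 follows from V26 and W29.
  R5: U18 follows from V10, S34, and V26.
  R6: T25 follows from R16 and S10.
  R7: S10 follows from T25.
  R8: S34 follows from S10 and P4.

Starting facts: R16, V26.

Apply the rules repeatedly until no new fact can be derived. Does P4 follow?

From V26 and R16, R1 gives V10.
V10, R16, and V26 hold, so W29 follows (R2).
V26 and W29 hold, so S34 follows (R4).
From V10, S34, and V26, R5 gives U18.
From R16 and U18, R3 gives P4.

Yes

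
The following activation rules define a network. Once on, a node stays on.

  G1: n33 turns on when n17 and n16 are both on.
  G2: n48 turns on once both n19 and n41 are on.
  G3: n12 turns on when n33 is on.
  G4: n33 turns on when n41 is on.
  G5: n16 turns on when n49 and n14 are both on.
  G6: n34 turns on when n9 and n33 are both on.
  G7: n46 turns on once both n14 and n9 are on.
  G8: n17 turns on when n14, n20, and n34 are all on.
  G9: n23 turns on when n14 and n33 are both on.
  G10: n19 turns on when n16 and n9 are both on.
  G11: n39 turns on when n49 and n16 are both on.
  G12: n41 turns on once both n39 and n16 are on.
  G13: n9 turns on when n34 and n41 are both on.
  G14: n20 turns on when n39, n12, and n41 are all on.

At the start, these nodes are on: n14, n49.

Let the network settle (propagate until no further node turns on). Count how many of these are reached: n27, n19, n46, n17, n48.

No rule produces n27, and it is not given.
n19 would need n16 and n9 (G10), but n9 never turns on.
n46 would need n14 and n9 (G7), but n9 never turns on.
n17 would need n14, n20, and n34 (G8), but n34 never turns on.
n48 would need n19 and n41 (G2), but n19 never turns on.
None of the 5 are reached.

0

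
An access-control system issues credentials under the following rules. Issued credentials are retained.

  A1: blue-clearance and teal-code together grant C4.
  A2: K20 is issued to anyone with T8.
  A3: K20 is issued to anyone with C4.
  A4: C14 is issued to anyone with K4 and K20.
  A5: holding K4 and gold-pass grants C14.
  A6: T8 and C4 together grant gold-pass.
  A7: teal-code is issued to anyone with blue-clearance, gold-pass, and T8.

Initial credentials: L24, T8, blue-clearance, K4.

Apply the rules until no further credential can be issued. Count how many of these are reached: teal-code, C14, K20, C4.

Holding T8 grants K20 (A2).
Holding K4 and K20 grants C14 (A4).
teal-code would need blue-clearance, gold-pass, and T8 (A7), but gold-pass is never granted.
C14: reached.
K20: reached.
C4 would need blue-clearance and teal-code (A1), but teal-code is never granted.
Reached: C14 and K20 — 2 of the 4.

2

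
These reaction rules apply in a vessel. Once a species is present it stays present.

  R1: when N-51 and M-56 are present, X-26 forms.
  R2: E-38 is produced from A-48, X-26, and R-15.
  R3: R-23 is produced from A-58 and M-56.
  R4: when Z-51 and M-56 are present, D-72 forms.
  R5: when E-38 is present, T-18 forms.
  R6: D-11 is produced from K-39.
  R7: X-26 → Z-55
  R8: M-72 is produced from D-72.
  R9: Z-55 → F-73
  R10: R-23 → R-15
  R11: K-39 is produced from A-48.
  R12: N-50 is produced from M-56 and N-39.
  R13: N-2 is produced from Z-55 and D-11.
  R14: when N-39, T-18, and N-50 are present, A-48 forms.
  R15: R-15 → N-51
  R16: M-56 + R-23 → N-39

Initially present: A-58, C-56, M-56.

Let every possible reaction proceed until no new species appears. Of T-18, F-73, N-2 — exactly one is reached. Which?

A-58 and M-56 present → R-23 forms (R3).
R-23 present → R-15 forms (R10).
R-15 present → N-51 forms (R15).
N-51 and M-56 present → X-26 forms (R1).
X-26 present → Z-55 forms (R7).
Z-55 present → F-73 forms (R9).
N-2 would need Z-55 and D-11 (R13), but D-11 never forms. T-18 would need E-38 (R5), but E-38 never forms.

F-73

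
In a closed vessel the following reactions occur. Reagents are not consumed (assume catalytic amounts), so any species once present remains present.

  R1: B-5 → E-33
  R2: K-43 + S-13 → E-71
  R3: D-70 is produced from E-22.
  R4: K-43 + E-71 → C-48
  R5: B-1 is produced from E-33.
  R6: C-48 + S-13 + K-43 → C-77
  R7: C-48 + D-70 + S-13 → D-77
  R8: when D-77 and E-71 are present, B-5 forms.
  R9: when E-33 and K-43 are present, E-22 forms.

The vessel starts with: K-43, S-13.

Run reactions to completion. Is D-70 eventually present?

No

D-70 would need E-22 (R3), but E-22 never forms.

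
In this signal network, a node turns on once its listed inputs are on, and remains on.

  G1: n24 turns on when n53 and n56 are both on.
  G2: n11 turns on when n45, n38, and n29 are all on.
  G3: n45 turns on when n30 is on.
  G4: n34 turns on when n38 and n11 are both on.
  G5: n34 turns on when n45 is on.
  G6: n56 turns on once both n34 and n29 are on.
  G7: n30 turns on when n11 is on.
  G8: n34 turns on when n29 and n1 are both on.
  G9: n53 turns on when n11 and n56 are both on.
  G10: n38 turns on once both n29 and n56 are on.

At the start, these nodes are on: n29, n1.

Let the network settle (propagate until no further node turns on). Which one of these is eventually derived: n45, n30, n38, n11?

n38

G8: n29 and n1 on → n34 on.
G6: n34 and n29 on → n56 on.
G10: n29 and n56 on → n38 on.
n30 would need n11 (G7), but n11 never turns on. n45 would need n30 (G3), but n30 never turns on. n11 would need n45, n38, and n29 (G2), but n45 never turns on.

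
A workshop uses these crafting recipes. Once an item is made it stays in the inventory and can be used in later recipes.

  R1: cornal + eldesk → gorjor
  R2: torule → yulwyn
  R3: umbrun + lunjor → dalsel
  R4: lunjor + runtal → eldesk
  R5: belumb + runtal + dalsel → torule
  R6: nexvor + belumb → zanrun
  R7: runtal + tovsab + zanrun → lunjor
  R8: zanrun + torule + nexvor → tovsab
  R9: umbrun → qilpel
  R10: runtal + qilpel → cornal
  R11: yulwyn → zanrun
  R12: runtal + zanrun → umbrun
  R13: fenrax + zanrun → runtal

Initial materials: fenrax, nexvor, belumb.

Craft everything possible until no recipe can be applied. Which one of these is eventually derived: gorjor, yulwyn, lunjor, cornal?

nexvor + belumb → zanrun (R6).
Using R13, fenrax and zanrun make runtal.
Using R12, runtal and zanrun make umbrun.
Using R9, umbrun makes qilpel.
Using R10, runtal and qilpel make cornal.
gorjor would need cornal and eldesk (R1), but eldesk is never obtained. lunjor would need runtal, tovsab, and zanrun (R7), but tovsab is never obtained. yulwyn would need torule (R2), but torule is never obtained.

cornal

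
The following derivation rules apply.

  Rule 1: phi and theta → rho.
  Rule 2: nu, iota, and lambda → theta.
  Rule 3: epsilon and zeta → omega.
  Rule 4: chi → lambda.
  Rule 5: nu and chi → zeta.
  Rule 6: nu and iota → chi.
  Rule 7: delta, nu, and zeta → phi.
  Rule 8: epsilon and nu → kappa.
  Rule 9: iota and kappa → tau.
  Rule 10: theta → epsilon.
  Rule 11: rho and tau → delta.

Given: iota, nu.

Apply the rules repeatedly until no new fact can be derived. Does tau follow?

From nu and iota, Rule 6 gives chi.
From chi, Rule 4 gives lambda.
From nu, iota, and lambda, Rule 2 gives theta.
From theta, Rule 10 gives epsilon.
epsilon and nu hold, so kappa follows (Rule 8).
iota and kappa hold, so tau follows (Rule 9).

Yes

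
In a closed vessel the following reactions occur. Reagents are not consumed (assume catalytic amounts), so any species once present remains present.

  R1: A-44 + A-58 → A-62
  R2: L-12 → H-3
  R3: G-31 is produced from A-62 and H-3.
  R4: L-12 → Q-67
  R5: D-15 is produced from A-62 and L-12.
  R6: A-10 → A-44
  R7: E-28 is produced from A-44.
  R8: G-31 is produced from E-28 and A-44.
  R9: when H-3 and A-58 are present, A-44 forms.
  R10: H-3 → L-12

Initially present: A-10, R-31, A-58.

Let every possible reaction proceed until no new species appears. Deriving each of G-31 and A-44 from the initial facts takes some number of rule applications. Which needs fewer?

A-44

A-44: A-10 present → A-44 forms (R6). [1 rule application]
G-31: A-10 present → A-44 forms (R6). A-44 present → E-28 forms (R7). E-28 and A-44 present → G-31 forms (R8). [3 rule applications]
A-44 needs fewer.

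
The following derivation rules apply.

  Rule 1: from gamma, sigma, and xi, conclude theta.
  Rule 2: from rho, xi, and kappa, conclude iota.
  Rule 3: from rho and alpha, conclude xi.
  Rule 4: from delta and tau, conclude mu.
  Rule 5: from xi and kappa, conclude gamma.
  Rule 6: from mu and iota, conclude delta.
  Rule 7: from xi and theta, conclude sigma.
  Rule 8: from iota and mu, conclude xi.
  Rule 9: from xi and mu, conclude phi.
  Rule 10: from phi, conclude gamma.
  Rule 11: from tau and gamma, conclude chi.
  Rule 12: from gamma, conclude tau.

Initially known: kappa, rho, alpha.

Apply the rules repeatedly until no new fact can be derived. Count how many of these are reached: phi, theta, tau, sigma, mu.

1

From rho and alpha, Rule 3 gives xi.
xi and kappa hold, so gamma follows (Rule 5).
From gamma, Rule 12 gives tau.
phi would need xi and mu (Rule 9), but mu is never established.
theta would need gamma, sigma, and xi (Rule 1), but sigma is never established.
tau: reached.
sigma would need xi and theta (Rule 7), but theta is never established.
mu would need delta and tau (Rule 4), but delta is never established.
Reached: tau — 1 of the 5.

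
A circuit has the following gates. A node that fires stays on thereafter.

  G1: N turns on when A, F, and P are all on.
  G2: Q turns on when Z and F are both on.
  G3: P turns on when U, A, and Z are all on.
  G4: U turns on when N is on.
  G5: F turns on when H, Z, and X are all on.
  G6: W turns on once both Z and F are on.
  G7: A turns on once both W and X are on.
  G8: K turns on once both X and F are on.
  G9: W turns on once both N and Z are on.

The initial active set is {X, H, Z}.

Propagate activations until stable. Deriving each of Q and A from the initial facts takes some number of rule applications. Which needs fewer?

Q: G5: H, Z, and X on → F on. Z and F are on, so Q turns on (G2). [2 rule applications]
A: H, Z, and X are on, so F turns on (G5). G6: Z and F on → W on. W and X are on, so A turns on (G7). [3 rule applications]
Q needs fewer.

Q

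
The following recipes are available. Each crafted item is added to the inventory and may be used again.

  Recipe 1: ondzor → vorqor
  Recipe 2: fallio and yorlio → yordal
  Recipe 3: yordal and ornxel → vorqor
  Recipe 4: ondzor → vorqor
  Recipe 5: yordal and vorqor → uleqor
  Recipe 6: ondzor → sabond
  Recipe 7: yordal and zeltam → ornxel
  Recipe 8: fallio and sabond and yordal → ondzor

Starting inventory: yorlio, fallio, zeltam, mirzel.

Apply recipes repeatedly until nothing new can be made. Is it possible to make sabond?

sabond would need ondzor (Recipe 6), but ondzor is never obtained.

No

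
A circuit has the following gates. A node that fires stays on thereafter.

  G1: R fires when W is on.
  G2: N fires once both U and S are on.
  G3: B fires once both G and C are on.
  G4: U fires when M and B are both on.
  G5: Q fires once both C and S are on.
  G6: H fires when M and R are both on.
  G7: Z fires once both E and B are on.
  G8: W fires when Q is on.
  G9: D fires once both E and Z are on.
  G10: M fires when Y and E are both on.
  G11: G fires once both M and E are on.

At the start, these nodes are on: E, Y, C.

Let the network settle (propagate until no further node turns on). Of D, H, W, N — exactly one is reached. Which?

Y and E are on, so M fires (G10).
G11: M and E on → G on.
G and C are on, so B fires (G3).
E and B are on, so Z fires (G7).
G9: E and Z on → D on.
H would need M and R (G6), but R never turns on. N would need U and S (G2), but S never turns on. W would need Q (G8), but Q never turns on.

D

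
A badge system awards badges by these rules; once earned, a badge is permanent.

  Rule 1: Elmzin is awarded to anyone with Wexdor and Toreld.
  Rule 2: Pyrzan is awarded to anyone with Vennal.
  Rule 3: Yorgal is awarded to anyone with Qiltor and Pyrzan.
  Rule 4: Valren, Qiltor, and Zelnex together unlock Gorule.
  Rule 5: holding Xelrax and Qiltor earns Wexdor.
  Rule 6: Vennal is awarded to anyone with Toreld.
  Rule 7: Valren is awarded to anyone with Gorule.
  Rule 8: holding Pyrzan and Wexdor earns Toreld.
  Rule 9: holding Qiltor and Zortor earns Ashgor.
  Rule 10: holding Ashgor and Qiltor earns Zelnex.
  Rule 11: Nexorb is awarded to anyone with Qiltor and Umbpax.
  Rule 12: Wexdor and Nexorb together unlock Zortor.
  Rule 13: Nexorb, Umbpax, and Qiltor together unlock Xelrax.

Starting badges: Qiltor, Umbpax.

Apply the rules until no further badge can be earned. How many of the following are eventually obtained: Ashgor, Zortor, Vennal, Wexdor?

3

With Qiltor and Umbpax, Nexorb is earned (Rule 11).
With Nexorb, Umbpax, and Qiltor, Xelrax is earned (Rule 13).
With Xelrax and Qiltor, Wexdor is earned (Rule 5).
With Wexdor and Nexorb, Zortor is earned (Rule 12).
With Qiltor and Zortor, Ashgor is earned (Rule 9).
Ashgor: reached.
Zortor: reached.
Vennal would need Toreld (Rule 6), but Toreld is never earned.
Wexdor: reached.
Reached: Ashgor, Zortor, and Wexdor — 3 of the 4.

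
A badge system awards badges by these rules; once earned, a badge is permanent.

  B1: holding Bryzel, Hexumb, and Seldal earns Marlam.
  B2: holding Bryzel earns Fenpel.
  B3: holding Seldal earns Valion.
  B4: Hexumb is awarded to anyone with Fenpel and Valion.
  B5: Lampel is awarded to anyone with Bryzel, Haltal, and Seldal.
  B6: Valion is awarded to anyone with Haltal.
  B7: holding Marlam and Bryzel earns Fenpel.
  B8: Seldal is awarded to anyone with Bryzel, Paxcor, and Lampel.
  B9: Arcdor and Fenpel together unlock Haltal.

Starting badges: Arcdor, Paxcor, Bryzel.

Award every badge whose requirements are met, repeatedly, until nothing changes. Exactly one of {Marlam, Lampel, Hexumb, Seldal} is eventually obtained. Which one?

With Bryzel, Fenpel is earned (B2).
With Arcdor and Fenpel, Haltal is earned (B9).
With Haltal, Valion is earned (B6).
With Fenpel and Valion, Hexumb is earned (B4).
Lampel would need Bryzel, Haltal, and Seldal (B5), but Seldal is never earned. Seldal would need Bryzel, Paxcor, and Lampel (B8), but Lampel is never earned. Marlam would need Bryzel, Hexumb, and Seldal (B1), but Seldal is never earned.

Hexumb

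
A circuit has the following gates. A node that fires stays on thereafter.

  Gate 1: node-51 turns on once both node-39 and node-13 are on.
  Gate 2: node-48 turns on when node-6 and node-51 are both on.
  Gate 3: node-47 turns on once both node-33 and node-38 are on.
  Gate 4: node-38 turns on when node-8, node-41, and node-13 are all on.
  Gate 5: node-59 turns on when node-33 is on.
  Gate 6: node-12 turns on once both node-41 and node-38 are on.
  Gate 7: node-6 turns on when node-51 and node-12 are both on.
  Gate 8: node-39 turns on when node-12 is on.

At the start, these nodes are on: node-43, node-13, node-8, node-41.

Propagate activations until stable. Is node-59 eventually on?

No

node-59 would need node-33 (Gate 5), but node-33 never turns on.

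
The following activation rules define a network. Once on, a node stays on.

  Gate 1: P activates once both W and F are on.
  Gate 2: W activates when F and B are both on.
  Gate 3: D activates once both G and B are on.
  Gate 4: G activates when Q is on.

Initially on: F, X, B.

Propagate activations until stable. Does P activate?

F and B are on, so W activates (Gate 2).
Gate 1: W and F on → P on.

Yes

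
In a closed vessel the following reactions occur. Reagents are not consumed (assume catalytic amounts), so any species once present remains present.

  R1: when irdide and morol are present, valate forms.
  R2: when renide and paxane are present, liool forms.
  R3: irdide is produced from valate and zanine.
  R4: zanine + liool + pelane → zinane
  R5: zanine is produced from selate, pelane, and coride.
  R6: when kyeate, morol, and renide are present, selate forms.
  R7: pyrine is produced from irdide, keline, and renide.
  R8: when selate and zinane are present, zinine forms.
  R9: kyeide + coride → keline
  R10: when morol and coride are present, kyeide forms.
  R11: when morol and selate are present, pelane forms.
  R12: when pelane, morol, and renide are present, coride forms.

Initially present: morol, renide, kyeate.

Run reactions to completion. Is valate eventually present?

No

valate would need irdide and morol (R1), but irdide never forms.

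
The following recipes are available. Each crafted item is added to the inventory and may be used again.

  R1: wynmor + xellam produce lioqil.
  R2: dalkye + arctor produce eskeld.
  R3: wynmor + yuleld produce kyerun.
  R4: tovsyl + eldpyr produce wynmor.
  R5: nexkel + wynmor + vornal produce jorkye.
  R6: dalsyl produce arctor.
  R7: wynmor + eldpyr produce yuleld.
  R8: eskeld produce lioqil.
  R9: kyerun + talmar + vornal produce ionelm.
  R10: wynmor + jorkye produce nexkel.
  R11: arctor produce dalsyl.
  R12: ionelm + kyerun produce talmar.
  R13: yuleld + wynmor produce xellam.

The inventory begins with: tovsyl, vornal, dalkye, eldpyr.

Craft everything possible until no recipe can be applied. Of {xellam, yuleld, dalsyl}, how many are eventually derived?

tovsyl + eldpyr → wynmor (R4).
Using R7, wynmor and eldpyr make yuleld.
Using R13, yuleld and wynmor make xellam.
xellam: reached.
yuleld: reached.
dalsyl would need arctor (R11), but arctor is never obtained.
Reached: xellam and yuleld — 2 of the 3.

2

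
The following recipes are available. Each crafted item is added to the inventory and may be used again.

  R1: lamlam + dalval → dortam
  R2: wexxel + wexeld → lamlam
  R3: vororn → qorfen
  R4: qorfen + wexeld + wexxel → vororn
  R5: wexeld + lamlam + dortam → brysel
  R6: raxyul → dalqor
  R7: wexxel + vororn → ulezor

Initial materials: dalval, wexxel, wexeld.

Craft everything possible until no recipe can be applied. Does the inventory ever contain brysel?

Yes

wexxel + wexeld → lamlam (R2).
Using R1, lamlam and dalval make dortam.
Using R5, wexeld, lamlam, and dortam make brysel.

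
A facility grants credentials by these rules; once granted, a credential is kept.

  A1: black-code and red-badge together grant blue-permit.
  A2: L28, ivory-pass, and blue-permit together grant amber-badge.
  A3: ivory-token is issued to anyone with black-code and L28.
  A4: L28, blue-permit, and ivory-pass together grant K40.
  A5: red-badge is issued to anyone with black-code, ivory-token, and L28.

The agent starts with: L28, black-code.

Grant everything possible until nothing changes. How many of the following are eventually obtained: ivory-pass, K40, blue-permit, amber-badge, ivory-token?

2

Holding black-code and L28 grants ivory-token (A3).
Holding black-code, ivory-token, and L28 grants red-badge (A5).
Holding black-code and red-badge grants blue-permit (A1).
No rule produces ivory-pass, and it is not given.
K40 would need L28, blue-permit, and ivory-pass (A4), but ivory-pass is never granted.
blue-permit: reached.
amber-badge would need L28, ivory-pass, and blue-permit (A2), but ivory-pass is never granted.
ivory-token: reached.
Reached: blue-permit and ivory-token — 2 of the 5.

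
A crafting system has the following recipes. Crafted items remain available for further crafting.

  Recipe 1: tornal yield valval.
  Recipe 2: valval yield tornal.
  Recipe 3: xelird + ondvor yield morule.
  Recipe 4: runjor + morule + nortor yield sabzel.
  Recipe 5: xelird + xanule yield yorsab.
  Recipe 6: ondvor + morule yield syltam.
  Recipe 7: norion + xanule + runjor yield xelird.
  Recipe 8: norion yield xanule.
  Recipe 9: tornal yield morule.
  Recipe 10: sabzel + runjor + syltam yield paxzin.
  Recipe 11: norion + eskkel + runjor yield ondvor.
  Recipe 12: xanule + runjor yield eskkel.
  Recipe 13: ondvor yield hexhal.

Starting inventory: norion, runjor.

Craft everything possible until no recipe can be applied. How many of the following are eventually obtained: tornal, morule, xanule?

2

Using Recipe 8, norion makes xanule.
Using Recipe 7, norion, xanule, and runjor make xelird.
Using Recipe 12, xanule and runjor make eskkel.
norion + eskkel + runjor → ondvor (Recipe 11).
Using Recipe 3, xelird and ondvor make morule.
tornal would need valval (Recipe 2), but valval is never obtained.
morule: reached.
xanule: reached.
Reached: morule and xanule — 2 of the 3.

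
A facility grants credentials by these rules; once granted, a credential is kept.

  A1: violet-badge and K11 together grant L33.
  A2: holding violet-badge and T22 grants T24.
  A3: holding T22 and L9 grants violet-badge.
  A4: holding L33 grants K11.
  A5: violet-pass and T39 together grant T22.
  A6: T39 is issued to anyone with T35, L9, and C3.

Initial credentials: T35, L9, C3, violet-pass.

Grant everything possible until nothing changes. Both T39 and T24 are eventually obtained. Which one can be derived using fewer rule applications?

T39

T39: Holding T35, L9, and C3 grants T39 (A6). [1 rule application]
T24: Holding T35, L9, and C3 grants T39 (A6). Holding violet-pass and T39 grants T22 (A5). Holding T22 and L9 grants violet-badge (A3). Holding violet-badge and T22 grants T24 (A2). [4 rule applications]
T39 needs fewer.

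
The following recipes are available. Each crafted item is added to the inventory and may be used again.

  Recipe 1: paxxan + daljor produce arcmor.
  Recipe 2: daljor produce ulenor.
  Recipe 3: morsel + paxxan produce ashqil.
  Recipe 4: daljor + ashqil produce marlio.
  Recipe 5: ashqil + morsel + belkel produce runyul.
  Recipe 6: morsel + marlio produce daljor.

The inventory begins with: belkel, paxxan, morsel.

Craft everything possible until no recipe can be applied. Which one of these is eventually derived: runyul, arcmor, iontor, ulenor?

runyul

morsel + paxxan → ashqil (Recipe 3).
Using Recipe 5, ashqil, morsel, and belkel make runyul.
ulenor would need daljor (Recipe 2), but daljor is never obtained. arcmor would need paxxan and daljor (Recipe 1), but daljor is never obtained. No rule produces iontor, and it is not given.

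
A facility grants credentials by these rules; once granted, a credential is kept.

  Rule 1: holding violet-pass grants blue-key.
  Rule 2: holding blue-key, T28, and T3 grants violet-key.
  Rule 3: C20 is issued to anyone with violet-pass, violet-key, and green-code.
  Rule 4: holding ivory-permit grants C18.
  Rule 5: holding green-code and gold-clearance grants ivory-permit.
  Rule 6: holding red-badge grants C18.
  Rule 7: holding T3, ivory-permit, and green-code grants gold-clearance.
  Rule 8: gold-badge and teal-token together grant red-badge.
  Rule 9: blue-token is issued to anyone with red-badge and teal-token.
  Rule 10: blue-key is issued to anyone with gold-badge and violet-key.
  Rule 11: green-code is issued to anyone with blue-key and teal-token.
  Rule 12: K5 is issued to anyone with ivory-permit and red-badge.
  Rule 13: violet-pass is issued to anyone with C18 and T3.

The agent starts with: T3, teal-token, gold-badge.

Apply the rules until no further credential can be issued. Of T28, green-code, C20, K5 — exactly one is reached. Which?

green-code

Holding gold-badge and teal-token grants red-badge (Rule 8).
Holding red-badge grants C18 (Rule 6).
Holding C18 and T3 grants violet-pass (Rule 13).
Holding violet-pass grants blue-key (Rule 1).
Holding blue-key and teal-token grants green-code (Rule 11).
K5 would need ivory-permit and red-badge (Rule 12), but ivory-permit is never granted. No rule produces T28, and it is not given. C20 would need violet-pass, violet-key, and green-code (Rule 3), but violet-key is never granted.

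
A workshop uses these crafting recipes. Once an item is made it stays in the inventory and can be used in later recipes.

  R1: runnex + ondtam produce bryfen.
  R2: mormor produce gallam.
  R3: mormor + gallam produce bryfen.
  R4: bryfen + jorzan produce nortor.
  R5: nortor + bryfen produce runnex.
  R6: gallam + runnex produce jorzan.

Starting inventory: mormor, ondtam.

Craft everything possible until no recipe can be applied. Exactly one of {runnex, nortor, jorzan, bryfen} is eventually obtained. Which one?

bryfen

mormor → gallam (R2).
mormor + gallam → bryfen (R3).
nortor would need bryfen and jorzan (R4), but jorzan is never obtained. jorzan would need gallam and runnex (R6), but runnex is never obtained. runnex would need nortor and bryfen (R5), but nortor is never obtained.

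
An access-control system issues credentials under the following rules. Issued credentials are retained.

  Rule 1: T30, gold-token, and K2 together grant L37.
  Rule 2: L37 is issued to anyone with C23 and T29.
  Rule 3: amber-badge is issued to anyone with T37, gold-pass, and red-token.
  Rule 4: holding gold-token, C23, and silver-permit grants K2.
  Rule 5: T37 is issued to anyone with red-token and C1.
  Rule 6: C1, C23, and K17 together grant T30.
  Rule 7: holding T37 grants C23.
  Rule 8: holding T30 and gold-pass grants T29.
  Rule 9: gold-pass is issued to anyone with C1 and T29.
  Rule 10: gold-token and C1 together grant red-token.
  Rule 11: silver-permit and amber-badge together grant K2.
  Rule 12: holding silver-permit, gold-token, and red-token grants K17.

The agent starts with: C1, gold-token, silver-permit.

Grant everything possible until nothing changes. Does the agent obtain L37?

Holding gold-token and C1 grants red-token (Rule 10).
Holding red-token and C1 grants T37 (Rule 5).
Holding silver-permit, gold-token, and red-token grants K17 (Rule 12).
Holding T37 grants C23 (Rule 7).
Holding gold-token, C23, and silver-permit grants K2 (Rule 4).
Holding C1, C23, and K17 grants T30 (Rule 6).
Holding T30, gold-token, and K2 grants L37 (Rule 1).

Yes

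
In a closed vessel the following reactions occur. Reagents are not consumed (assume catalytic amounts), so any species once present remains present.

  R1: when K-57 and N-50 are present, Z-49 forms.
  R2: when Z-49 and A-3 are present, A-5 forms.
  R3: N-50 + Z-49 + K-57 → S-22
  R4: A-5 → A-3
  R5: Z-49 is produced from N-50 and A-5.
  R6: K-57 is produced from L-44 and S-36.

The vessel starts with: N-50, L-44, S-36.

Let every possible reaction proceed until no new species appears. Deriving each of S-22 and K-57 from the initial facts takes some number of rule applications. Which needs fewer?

K-57

K-57: L-44 and S-36 present → K-57 forms (R6). [1 rule application]
S-22: L-44 and S-36 present → K-57 forms (R6). K-57 and N-50 present → Z-49 forms (R1). N-50, Z-49, and K-57 present → S-22 forms (R3). [3 rule applications]
K-57 needs fewer.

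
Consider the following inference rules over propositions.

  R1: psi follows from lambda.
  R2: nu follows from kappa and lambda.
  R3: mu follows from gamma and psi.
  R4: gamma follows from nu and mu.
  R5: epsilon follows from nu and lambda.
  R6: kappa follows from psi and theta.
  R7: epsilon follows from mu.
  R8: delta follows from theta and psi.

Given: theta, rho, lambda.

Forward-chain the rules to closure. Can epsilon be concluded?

Yes

lambda holds, so psi follows (R1).
psi and theta hold, so kappa follows (R6).
From kappa and lambda, R2 gives nu.
From nu and lambda, R5 gives epsilon.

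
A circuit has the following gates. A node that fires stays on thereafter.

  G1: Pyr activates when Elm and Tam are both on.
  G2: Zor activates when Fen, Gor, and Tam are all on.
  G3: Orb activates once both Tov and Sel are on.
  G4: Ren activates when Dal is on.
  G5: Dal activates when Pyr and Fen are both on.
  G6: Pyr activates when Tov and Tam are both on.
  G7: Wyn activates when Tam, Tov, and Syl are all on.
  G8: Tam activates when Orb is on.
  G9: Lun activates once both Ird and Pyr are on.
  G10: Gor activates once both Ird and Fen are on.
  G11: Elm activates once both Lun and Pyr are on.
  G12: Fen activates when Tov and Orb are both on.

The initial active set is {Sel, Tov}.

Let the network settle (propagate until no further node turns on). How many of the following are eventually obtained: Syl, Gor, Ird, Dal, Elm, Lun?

G3: Tov and Sel on → Orb on.
Tov and Orb are on, so Fen activates (G12).
Orb is on, so Tam activates (G8).
G6: Tov and Tam on → Pyr on.
G5: Pyr and Fen on → Dal on.
No rule produces Syl, and it is not given.
Gor would need Ird and Fen (G10), but Ird never turns on.
No rule produces Ird, and it is not given.
Dal: reached.
Elm would need Lun and Pyr (G11), but Lun never turns on.
Lun would need Ird and Pyr (G9), but Ird never turns on.
Reached: Dal — 1 of the 6.

1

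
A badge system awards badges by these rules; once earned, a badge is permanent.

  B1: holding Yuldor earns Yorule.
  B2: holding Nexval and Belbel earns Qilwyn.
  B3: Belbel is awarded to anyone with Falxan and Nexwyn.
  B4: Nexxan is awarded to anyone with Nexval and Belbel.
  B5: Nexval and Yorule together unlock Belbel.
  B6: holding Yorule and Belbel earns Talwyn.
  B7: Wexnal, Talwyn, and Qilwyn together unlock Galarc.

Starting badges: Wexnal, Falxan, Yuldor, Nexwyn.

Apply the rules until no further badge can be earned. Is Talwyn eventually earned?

Yes

With Falxan and Nexwyn, Belbel is earned (B3).
With Yuldor, Yorule is earned (B1).
With Yorule and Belbel, Talwyn is earned (B6).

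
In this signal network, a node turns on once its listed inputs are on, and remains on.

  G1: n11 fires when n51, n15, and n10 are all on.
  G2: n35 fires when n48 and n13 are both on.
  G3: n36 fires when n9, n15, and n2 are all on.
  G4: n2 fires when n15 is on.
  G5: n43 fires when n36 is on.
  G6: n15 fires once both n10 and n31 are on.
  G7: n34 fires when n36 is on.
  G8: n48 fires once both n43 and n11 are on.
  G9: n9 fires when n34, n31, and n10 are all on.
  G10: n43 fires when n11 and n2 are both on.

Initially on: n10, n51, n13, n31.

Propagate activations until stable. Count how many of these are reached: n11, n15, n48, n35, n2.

5

n10 and n31 are on, so n15 fires (G6).
G1: n51, n15, and n10 on → n11 on.
G4: n15 on → n2 on.
n11 and n2 are on, so n43 fires (G10).
n43 and n11 are on, so n48 fires (G8).
n48 and n13 are on, so n35 fires (G2).
n11: reached.
n15: reached.
n48: reached.
n35: reached.
n2: reached.
All 5 are reached.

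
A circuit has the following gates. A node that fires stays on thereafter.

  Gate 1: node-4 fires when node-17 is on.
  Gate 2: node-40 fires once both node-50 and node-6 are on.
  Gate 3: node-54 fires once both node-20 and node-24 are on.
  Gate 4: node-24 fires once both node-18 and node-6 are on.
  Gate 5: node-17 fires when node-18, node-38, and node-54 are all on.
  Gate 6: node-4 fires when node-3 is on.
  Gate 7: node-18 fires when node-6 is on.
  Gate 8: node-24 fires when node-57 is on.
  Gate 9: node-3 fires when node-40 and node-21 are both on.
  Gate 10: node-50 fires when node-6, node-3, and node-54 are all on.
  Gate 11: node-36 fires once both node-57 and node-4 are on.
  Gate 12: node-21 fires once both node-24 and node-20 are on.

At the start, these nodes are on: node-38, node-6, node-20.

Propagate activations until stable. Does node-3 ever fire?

node-3 would need node-40 and node-21 (Gate 9), but node-40 never turns on.

No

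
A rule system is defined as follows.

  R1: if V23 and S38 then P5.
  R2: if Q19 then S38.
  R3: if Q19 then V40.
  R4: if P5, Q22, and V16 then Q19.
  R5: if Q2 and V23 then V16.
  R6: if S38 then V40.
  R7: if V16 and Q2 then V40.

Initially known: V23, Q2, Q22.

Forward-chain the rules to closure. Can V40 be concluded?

Yes

From Q2 and V23, R5 gives V16.
V16 and Q2 hold, so V40 follows (R7).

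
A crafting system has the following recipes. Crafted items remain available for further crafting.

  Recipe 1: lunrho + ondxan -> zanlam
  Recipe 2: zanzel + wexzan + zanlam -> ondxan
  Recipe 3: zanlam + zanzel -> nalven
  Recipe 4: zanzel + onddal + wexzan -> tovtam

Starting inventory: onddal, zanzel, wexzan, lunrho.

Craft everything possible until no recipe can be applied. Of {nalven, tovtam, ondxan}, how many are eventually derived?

1

Using Recipe 4, zanzel, onddal, and wexzan make tovtam.
nalven would need zanlam and zanzel (Recipe 3), but zanlam is never obtained.
tovtam: reached.
ondxan would need zanzel, wexzan, and zanlam (Recipe 2), but zanlam is never obtained.
Reached: tovtam — 1 of the 3.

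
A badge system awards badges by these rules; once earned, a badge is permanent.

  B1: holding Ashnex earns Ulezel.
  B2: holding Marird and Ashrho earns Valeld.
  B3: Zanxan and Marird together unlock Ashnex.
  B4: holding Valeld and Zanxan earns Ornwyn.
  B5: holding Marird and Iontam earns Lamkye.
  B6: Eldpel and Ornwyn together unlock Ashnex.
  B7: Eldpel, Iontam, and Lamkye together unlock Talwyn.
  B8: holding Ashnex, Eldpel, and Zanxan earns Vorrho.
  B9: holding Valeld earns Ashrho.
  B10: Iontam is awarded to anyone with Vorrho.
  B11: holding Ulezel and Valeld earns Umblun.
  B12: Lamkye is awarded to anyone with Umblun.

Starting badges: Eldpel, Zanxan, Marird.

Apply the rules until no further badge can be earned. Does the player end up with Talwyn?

Yes

With Zanxan and Marird, Ashnex is earned (B3).
With Ashnex, Eldpel, and Zanxan, Vorrho is earned (B8).
With Vorrho, Iontam is earned (B10).
With Marird and Iontam, Lamkye is earned (B5).
With Eldpel, Iontam, and Lamkye, Talwyn is earned (B7).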